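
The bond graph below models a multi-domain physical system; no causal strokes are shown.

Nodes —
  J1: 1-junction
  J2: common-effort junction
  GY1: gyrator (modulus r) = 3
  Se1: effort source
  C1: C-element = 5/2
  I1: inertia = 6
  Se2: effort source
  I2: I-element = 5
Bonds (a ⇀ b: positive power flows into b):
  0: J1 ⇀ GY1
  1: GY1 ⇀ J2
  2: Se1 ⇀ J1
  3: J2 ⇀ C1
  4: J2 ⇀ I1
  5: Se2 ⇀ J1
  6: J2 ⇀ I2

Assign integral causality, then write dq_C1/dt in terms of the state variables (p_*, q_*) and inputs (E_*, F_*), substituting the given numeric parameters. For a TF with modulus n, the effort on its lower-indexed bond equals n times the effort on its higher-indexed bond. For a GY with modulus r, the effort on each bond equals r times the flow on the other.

β2 stroke at J1  (Se1: effort source, stroke at far end)
β5 stroke at J1  (Se2: effort source, stroke at far end)
β0 stroke at GY1  (J1 needs exactly one f-in)
β1 stroke at GY1  (through GY1, causality inverts; strokes same side of GY1)
β3 stroke at J2  (prefer integral on C1)
β4 stroke at I1  (0-jn J2 has e-setter on 3)
β6 stroke at I2  (J2: bond 3 brought effort, rest push out)

dq_C1/dt = E_Se1/3 + E_Se2/3 - p_I1/6 - p_I2/5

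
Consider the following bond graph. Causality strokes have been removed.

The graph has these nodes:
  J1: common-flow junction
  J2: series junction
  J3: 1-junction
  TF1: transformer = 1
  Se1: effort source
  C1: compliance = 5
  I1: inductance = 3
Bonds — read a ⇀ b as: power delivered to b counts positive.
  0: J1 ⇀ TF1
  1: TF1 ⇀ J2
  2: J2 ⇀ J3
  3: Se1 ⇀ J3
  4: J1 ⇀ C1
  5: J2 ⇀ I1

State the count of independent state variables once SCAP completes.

2  (C1, I1 all integral)

b3 stroke at J3  (Se1 fixes effort; stroke away)
b2 stroke at J2  (J3: last free bond brings flow in)
b4 stroke at J1  (C1 integral (e out))
b0 stroke at TF1  (only one flow-in slot at J1)
b1 stroke at J2  (TF TF1: opposite of bond 0)
b5 stroke at I1  (J2: last free bond brings flow in)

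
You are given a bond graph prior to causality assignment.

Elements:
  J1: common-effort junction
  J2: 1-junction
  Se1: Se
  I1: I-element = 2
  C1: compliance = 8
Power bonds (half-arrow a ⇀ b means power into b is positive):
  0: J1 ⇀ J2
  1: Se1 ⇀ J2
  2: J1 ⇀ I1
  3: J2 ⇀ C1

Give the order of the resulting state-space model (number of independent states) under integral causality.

#1 stroke→J2  (Se1 (Se) sets effort on bond)
#2 stroke→I1  (prefer integral on I1)
#0 stroke→J1  (J1: last free bond brings effort in)
#3 stroke→J2  (J2 flow already set via bond 0)

2  (C1, I1 all integral)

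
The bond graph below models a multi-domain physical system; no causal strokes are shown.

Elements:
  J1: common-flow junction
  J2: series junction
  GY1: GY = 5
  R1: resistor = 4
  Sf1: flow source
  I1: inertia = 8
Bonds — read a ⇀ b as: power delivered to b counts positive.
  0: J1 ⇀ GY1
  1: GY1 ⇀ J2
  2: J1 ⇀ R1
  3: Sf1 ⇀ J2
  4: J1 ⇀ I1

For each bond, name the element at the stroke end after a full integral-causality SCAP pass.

#0 stroke at J1
#1 stroke at J2
#2 stroke at J1
#3 stroke at Sf1
#4 stroke at I1

#3 →Sf1  (source Sf1 imposes f)
#1 →J2  (J2 flow already set via bond 3)
#0 →J1  (through GY1, causality inverts; strokes same side of GY1)
#4 →I1  (prefer integral on I1)
#2 →J1  (1-jn J1 has f-setter on 4)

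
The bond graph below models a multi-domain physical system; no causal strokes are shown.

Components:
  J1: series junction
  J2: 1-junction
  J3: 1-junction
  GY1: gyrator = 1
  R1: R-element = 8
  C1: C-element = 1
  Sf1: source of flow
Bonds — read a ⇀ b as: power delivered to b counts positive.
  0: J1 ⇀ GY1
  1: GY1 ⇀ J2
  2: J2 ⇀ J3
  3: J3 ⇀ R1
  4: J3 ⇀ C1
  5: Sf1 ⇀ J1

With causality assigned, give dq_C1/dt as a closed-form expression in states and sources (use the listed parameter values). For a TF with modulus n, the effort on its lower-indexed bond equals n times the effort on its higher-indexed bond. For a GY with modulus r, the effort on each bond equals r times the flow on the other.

b5 →Sf1  (source Sf1 imposes f)
b0 →J1  (common-f at J1 fixed by 5)
b1 →J2  (GY1 both-in/both-out from 0)
b2 →J3  (J2: last free bond brings flow in)
b4 →J3  (C1: C, integral causality)
b3 →R1  (J3: last free bond brings flow in)

dq_C1/dt = F_Sf1/8 - q_C1/8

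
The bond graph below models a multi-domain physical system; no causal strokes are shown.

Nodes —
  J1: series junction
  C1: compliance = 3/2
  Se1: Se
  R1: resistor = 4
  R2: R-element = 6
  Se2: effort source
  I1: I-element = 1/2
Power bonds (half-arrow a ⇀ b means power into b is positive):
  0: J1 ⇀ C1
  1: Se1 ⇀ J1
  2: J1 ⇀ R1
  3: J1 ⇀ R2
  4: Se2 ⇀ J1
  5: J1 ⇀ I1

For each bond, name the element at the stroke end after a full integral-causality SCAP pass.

#0 |J1
#1 |J1
#2 |J1
#3 |J1
#4 |J1
#5 |I1

b1 →J1  (source Se1 imposes e)
b4 →J1  (Se2: effort source, stroke at far end)
b0 →J1  (C1 integral (e out))
b5 →I1  (I1 outputs flow p/I1)
b2 →J1  (common-f at J1 fixed by 5)
b3 →J1  (1-jn J1 has f-setter on 5)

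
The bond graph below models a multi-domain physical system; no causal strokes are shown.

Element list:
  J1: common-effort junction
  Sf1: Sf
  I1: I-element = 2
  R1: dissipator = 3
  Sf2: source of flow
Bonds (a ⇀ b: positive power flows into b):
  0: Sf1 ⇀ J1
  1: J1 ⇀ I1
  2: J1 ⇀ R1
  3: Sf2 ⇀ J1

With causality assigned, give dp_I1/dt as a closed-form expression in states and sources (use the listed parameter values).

dp_I1/dt = 3*F_Sf1 + 3*F_Sf2 - 3*p_I1/2

#0 |Sf1  (Sf1 (Sf) sets flow on bond)
#3 |Sf2  (Sf2: flow source, stroke at near end)
#1 |I1  (I1: I, integral causality)
#2 |J1  (J1: last free bond brings effort in)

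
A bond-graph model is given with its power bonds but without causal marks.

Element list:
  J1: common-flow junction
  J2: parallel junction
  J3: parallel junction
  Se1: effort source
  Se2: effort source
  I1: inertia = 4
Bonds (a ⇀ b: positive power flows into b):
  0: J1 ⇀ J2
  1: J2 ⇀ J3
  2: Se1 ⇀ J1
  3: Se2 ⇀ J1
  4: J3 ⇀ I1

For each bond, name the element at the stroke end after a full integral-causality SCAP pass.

β0 stroke→J2
β1 stroke→J3
β2 stroke→J1
β3 stroke→J1
β4 stroke→I1

#2 stroke at J1  (source Se1 imposes e)
#3 stroke at J1  (source Se2 imposes e)
#0 stroke at J2  (J1: last free bond brings flow in)
#1 stroke at J3  (common-e at J2 fixed by 0)
#4 stroke at I1  (0-jn J3 has e-setter on 1)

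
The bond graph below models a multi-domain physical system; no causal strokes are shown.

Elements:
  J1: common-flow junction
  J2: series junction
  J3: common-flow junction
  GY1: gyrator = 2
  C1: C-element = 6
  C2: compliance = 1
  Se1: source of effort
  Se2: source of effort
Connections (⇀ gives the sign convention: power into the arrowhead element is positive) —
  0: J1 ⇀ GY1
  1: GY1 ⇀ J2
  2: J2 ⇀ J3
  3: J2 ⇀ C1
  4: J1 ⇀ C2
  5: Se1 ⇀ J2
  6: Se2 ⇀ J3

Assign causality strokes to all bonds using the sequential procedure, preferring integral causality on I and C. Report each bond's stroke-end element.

#0 →GY1
#1 →GY1
#2 →J2
#3 →J2
#4 →J1
#5 →J2
#6 →J3

bond 5 stroke at J2  (Se1 (Se) sets effort on bond)
bond 6 stroke at J3  (source Se2 imposes e)
bond 2 stroke at J2  (only one flow-in slot at J3)
bond 3 stroke at J2  (C1: C, integral causality)
bond 1 stroke at GY1  (J2 needs exactly one f-in)
bond 0 stroke at GY1  (GY GY1: same side as bond 1)
bond 4 stroke at J1  (J1 flow already set via bond 0)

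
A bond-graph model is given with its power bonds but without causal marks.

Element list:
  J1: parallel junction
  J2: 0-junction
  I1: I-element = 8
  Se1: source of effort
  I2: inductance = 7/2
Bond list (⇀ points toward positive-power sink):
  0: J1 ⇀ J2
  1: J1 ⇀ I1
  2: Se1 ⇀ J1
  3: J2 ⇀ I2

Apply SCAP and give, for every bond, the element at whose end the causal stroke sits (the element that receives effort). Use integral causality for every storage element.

b0 stroke→J2
b1 stroke→I1
b2 stroke→J1
b3 stroke→I2

β2 stroke at J1  (Se1 (Se) sets effort on bond)
β0 stroke at J2  (J1: bond 2 brought effort, rest push out)
β1 stroke at I1  (common-e at J1 fixed by 2)
β3 stroke at I2  (0-jn J2 has e-setter on 0)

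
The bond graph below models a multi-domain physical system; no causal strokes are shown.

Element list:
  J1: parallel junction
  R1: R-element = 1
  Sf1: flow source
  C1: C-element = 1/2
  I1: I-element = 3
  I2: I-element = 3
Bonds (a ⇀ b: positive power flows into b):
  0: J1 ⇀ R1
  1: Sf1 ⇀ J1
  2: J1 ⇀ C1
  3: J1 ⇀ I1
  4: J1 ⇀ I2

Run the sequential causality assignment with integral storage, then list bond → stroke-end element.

β1 →Sf1  (Sf1 (Sf) sets flow on bond)
β2 →J1  (prefer integral on C1)
β0 →R1  (J1: bond 2 brought effort, rest push out)
β3 →I1  (J1: bond 2 brought effort, rest push out)
β4 →I2  (0-jn J1 has e-setter on 2)

b0 |R1
b1 |Sf1
b2 |J1
b3 |I1
b4 |I2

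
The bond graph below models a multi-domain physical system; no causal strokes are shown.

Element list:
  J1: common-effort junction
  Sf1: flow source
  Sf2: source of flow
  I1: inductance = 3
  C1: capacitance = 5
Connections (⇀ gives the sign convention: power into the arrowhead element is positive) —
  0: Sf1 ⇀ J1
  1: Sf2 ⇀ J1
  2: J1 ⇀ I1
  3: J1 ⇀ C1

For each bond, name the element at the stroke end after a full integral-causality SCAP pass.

b0 stroke at Sf1  (Sf1 (Sf) sets flow on bond)
b1 stroke at Sf2  (source Sf2 imposes f)
b2 stroke at I1  (prefer integral on I1)
b3 stroke at J1  (J1: last free bond brings effort in)

b0 stroke at Sf1
b1 stroke at Sf2
b2 stroke at I1
b3 stroke at J1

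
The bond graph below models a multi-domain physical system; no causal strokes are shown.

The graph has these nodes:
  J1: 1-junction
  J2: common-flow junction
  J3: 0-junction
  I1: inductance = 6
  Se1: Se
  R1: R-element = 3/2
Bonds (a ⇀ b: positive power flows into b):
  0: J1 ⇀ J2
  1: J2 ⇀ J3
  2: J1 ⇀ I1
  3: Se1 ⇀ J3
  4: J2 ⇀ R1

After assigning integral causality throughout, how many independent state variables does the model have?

1  (I1 all integral)

b3 →J3  (Se1 (Se) sets effort on bond)
b1 →J2  (common-e at J3 fixed by 3)
b2 →I1  (I1: I, integral causality)
b0 →J1  (common-f at J1 fixed by 2)
b4 →J2  (J2: bond 0 brought flow, rest push out)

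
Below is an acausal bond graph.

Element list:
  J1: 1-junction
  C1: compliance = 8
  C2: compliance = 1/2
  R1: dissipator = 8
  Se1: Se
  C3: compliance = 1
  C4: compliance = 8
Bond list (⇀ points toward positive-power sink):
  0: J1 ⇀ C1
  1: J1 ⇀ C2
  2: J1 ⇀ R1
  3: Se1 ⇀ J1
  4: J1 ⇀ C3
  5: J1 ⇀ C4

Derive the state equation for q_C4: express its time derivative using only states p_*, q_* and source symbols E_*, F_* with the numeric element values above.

dq_C4/dt = E_Se1/8 - q_C1/64 - q_C2/4 - q_C3/8 - q_C4/64

#3 stroke at J1  (Se1 fixes effort; stroke away)
#0 stroke at J1  (C1 outputs effort q/C1)
#1 stroke at J1  (prefer integral on C2)
#4 stroke at J1  (C3: C, integral causality)
#5 stroke at J1  (C4 outputs effort q/C4)
#2 stroke at R1  (J1: last free bond brings flow in)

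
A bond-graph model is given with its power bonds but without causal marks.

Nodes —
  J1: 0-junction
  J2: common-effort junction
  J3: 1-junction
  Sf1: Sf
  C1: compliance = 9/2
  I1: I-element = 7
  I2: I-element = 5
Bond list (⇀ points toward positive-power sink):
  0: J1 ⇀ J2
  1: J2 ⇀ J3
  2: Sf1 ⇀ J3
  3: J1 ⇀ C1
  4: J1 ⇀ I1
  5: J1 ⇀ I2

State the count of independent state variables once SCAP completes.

#2 →Sf1  (Sf1: flow source, stroke at near end)
#1 →J3  (1-jn J3 has f-setter on 2)
#0 →J2  (closing 0-jn rule on J2)
#3 →J1  (C1: C, integral causality)
#4 →I1  (J1: bond 3 brought effort, rest push out)
#5 →I2  (common-e at J1 fixed by 3)

3  (C1, I1, I2 all integral)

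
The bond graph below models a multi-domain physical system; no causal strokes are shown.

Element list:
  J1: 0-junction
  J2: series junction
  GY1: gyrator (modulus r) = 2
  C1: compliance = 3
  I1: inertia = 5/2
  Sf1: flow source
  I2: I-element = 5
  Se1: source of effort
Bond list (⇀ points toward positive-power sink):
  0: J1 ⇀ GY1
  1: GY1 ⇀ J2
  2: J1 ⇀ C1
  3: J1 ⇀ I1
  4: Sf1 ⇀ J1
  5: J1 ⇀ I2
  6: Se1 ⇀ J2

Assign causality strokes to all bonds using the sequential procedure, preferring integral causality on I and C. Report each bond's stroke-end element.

b0 →GY1
b1 →GY1
b2 →J1
b3 →I1
b4 →Sf1
b5 →I2
b6 →J2

bond 4 |Sf1  (Sf1 fixes flow; stroke at Sf1)
bond 6 |J2  (Se1: effort source, stroke at far end)
bond 1 |GY1  (J2 needs exactly one f-in)
bond 0 |GY1  (through GY1, causality inverts; strokes same side of GY1)
bond 2 |J1  (C1 outputs effort q/C1)
bond 3 |I1  (J1 effort already set via bond 2)
bond 5 |I2  (common-e at J1 fixed by 2)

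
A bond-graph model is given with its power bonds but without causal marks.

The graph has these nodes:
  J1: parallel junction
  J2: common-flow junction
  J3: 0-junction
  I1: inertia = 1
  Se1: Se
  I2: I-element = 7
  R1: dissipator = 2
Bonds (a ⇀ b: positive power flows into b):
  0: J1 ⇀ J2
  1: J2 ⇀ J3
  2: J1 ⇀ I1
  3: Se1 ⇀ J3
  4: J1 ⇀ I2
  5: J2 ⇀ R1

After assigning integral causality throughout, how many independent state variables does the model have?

2  (I1, I2 all integral)

b3 |J3  (Se1 (Se) sets effort on bond)
b1 |J2  (common-e at J3 fixed by 3)
b2 |I1  (I1 outputs flow p/I1)
b4 |I2  (I2: I, integral causality)
b0 |J1  (J1: last free bond brings effort in)
b5 |J2  (J2: bond 0 brought flow, rest push out)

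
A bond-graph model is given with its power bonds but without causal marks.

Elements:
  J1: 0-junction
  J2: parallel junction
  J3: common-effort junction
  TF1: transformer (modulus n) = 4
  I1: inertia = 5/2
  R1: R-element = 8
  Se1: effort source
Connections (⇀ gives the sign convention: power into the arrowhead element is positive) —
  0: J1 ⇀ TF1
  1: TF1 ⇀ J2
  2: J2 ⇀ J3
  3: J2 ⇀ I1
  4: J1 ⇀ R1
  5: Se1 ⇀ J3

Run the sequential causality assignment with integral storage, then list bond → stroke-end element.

β0 stroke at J1
β1 stroke at TF1
β2 stroke at J2
β3 stroke at I1
β4 stroke at R1
β5 stroke at J3

bond 5 |J3  (Se1 (Se) sets effort on bond)
bond 2 |J2  (common-e at J3 fixed by 5)
bond 1 |TF1  (J2 effort already set via bond 2)
bond 3 |I1  (J2: bond 2 brought effort, rest push out)
bond 0 |J1  (TF TF1: opposite of bond 1)
bond 4 |R1  (common-e at J1 fixed by 0)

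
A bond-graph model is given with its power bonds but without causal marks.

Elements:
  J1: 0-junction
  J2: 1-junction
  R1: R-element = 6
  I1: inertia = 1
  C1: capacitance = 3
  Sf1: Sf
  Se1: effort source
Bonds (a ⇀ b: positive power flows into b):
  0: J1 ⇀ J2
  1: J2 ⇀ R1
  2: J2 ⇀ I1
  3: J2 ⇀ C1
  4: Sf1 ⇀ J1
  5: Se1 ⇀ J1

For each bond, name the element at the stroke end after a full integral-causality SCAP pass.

β0 stroke at J2
β1 stroke at J2
β2 stroke at I1
β3 stroke at J2
β4 stroke at Sf1
β5 stroke at J1

β4 |Sf1  (Sf1 fixes flow; stroke at Sf1)
β5 |J1  (Se1 fixes effort; stroke away)
β0 |J2  (common-e at J1 fixed by 5)
β2 |I1  (I1 integral (f out))
β1 |J2  (J2: bond 2 brought flow, rest push out)
β3 |J2  (J2: bond 2 brought flow, rest push out)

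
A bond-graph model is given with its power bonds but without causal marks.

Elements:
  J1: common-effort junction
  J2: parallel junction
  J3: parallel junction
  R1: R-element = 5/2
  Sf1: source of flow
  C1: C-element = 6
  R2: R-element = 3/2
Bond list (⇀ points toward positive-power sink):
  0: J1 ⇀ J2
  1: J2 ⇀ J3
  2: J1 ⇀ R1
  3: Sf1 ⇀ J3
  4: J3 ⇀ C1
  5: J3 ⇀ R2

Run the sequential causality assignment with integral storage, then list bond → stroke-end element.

bond 3 stroke at Sf1  (Sf1 (Sf) sets flow on bond)
bond 4 stroke at J3  (prefer integral on C1)
bond 1 stroke at J2  (common-e at J3 fixed by 4)
bond 5 stroke at R2  (0-jn J3 has e-setter on 4)
bond 0 stroke at J1  (0-jn J2 has e-setter on 1)
bond 2 stroke at R1  (J1 effort already set via bond 0)

bond 0 →J1
bond 1 →J2
bond 2 →R1
bond 3 →Sf1
bond 4 →J3
bond 5 →R2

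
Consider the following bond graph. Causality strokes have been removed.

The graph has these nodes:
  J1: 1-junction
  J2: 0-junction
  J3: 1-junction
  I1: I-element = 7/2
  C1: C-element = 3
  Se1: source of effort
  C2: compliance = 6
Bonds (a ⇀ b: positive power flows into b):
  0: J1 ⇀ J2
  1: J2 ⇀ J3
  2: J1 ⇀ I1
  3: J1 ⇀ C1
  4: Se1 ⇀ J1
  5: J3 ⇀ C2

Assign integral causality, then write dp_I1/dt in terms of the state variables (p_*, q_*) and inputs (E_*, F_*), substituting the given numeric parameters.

β4 |J1  (Se1 (Se) sets effort on bond)
β2 |I1  (I1 integral (f out))
β0 |J1  (J1 flow already set via bond 2)
β3 |J1  (common-f at J1 fixed by 2)
β1 |J2  (J2 needs exactly one e-in)
β5 |J3  (common-f at J3 fixed by 1)

dp_I1/dt = E_Se1 - q_C1/3 - q_C2/6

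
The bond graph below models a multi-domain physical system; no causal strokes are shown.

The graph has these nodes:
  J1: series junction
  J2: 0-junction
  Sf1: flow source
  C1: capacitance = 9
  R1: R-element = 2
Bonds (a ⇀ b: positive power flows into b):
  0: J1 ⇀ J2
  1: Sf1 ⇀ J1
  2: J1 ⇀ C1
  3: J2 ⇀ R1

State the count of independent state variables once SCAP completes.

b1 |Sf1  (Sf1: flow source, stroke at near end)
b0 |J1  (1-jn J1 has f-setter on 1)
b2 |J1  (J1: bond 1 brought flow, rest push out)
b3 |J2  (J2 needs exactly one e-in)

1  (C1 all integral)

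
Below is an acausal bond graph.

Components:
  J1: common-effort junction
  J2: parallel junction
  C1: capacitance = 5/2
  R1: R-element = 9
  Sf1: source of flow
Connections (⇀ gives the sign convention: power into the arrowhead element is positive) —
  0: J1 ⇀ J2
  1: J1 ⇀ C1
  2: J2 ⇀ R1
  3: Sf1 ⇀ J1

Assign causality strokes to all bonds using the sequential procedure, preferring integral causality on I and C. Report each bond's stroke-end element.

#0 →J2
#1 →J1
#2 →R1
#3 →Sf1

bond 3 stroke at Sf1  (Sf1 (Sf) sets flow on bond)
bond 1 stroke at J1  (C1: C, integral causality)
bond 0 stroke at J2  (common-e at J1 fixed by 1)
bond 2 stroke at R1  (J2: bond 0 brought effort, rest push out)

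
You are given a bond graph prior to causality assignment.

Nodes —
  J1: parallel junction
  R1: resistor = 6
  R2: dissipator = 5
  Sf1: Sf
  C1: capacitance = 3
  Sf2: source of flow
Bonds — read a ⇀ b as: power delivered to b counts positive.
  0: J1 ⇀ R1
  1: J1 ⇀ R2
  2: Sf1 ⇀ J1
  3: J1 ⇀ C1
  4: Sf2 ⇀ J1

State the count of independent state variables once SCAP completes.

1  (C1 all integral)

b2 →Sf1  (Sf1 (Sf) sets flow on bond)
b4 →Sf2  (Sf2 (Sf) sets flow on bond)
b3 →J1  (C1 outputs effort q/C1)
b0 →R1  (J1 effort already set via bond 3)
b1 →R2  (J1 effort already set via bond 3)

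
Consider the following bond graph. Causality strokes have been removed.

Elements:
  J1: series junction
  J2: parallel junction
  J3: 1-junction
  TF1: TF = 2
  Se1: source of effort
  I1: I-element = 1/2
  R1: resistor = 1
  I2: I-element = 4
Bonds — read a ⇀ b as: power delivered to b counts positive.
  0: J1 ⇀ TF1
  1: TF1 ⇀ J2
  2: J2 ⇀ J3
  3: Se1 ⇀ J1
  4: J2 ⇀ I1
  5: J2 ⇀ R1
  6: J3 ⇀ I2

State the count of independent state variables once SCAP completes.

#3 stroke→J1  (Se1: effort source, stroke at far end)
#0 stroke→TF1  (closing 1-jn rule on J1)
#1 stroke→J2  (TF1: transformer flips bond 0)
#2 stroke→J3  (common-e at J2 fixed by 1)
#4 stroke→I1  (common-e at J2 fixed by 1)
#5 stroke→R1  (common-e at J2 fixed by 1)
#6 stroke→I2  (J3 needs exactly one f-in)

2  (I1, I2 all integral)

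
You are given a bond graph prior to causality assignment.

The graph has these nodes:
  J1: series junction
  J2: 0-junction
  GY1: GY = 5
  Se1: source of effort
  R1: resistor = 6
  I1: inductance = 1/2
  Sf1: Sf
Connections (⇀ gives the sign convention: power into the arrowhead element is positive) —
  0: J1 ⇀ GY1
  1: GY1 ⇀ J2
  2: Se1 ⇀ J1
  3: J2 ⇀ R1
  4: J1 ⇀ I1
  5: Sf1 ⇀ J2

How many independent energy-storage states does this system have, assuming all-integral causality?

β2 |J1  (Se1 fixes effort; stroke away)
β5 |Sf1  (Sf1: flow source, stroke at near end)
β4 |I1  (I1 outputs flow p/I1)
β0 |J1  (J1 flow already set via bond 4)
β1 |J2  (GY1: gyrator matches bond 0)
β3 |R1  (J2 effort already set via bond 1)

1  (I1 all integral)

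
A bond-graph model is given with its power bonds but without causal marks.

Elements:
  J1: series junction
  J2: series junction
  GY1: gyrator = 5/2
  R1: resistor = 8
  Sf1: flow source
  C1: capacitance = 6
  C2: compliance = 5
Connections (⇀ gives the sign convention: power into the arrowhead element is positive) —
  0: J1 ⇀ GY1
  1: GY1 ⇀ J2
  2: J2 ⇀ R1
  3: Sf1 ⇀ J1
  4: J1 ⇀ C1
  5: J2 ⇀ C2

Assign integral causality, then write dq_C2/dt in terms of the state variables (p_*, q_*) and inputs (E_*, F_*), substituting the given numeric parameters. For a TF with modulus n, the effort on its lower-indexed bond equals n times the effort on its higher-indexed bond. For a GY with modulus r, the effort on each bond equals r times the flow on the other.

β3 stroke→Sf1  (Sf1 fixes flow; stroke at Sf1)
β0 stroke→J1  (J1: bond 3 brought flow, rest push out)
β4 stroke→J1  (J1 flow already set via bond 3)
β1 stroke→J2  (through GY1, causality inverts; strokes same side of GY1)
β5 stroke→J2  (C2 integral (e out))
β2 stroke→R1  (closing 1-jn rule on J2)

dq_C2/dt = 5*F_Sf1/16 - q_C2/40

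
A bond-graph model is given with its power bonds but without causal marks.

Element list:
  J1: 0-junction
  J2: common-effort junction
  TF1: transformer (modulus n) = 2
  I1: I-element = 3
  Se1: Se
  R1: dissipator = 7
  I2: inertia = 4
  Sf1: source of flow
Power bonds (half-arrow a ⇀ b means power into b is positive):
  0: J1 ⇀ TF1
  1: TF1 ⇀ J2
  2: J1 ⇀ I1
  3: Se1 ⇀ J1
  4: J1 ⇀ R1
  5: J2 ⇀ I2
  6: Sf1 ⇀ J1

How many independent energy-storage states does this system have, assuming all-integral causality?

2  (I1, I2 all integral)

bond 3 |J1  (Se1 fixes effort; stroke away)
bond 6 |Sf1  (Sf1 fixes flow; stroke at Sf1)
bond 0 |TF1  (J1: bond 3 brought effort, rest push out)
bond 2 |I1  (common-e at J1 fixed by 3)
bond 4 |R1  (J1 effort already set via bond 3)
bond 1 |J2  (TF1: transformer flips bond 0)
bond 5 |I2  (J2: bond 1 brought effort, rest push out)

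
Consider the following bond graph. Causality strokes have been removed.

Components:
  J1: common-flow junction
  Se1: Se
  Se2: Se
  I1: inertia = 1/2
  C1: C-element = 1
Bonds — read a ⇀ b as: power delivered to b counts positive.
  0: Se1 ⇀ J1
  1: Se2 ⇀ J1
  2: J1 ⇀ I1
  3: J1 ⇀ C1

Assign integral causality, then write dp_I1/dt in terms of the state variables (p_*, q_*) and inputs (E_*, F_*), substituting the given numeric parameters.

bond 0 stroke→J1  (Se1: effort source, stroke at far end)
bond 1 stroke→J1  (source Se2 imposes e)
bond 2 stroke→I1  (prefer integral on I1)
bond 3 stroke→J1  (1-jn J1 has f-setter on 2)

dp_I1/dt = E_Se1 + E_Se2 - q_C1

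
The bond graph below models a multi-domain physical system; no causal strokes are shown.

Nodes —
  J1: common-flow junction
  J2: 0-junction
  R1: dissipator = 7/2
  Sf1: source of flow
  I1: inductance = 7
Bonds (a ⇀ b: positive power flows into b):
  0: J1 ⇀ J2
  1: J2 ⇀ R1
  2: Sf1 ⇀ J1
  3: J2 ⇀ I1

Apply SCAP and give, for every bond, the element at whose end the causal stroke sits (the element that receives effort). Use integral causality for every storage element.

#2 stroke→Sf1  (Sf1 (Sf) sets flow on bond)
#0 stroke→J1  (1-jn J1 has f-setter on 2)
#3 stroke→I1  (I1 integral (f out))
#1 stroke→J2  (J2 needs exactly one e-in)

bond 0 →J1
bond 1 →J2
bond 2 →Sf1
bond 3 →I1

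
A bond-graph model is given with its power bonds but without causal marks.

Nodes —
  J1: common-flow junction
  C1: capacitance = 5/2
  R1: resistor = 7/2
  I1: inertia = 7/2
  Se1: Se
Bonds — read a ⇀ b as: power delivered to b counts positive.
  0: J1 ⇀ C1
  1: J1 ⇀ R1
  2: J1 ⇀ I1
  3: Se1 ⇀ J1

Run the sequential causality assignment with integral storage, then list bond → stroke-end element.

b0 |J1
b1 |J1
b2 |I1
b3 |J1

#3 |J1  (source Se1 imposes e)
#0 |J1  (C1 outputs effort q/C1)
#2 |I1  (I1 integral (f out))
#1 |J1  (common-f at J1 fixed by 2)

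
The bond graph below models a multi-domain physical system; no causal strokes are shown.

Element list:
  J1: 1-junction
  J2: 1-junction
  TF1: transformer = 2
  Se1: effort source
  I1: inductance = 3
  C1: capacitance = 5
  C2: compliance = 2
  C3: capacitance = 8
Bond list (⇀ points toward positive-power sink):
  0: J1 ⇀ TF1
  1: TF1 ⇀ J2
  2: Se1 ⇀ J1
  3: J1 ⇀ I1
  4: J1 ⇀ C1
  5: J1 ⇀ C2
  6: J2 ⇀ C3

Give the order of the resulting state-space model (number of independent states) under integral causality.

4  (C1, C2, C3, I1 all integral)

b2 |J1  (Se1: effort source, stroke at far end)
b3 |I1  (prefer integral on I1)
b0 |J1  (J1: bond 3 brought flow, rest push out)
b4 |J1  (common-f at J1 fixed by 3)
b5 |J1  (1-jn J1 has f-setter on 3)
b1 |TF1  (TF1: transformer flips bond 0)
b6 |J2  (J2: bond 1 brought flow, rest push out)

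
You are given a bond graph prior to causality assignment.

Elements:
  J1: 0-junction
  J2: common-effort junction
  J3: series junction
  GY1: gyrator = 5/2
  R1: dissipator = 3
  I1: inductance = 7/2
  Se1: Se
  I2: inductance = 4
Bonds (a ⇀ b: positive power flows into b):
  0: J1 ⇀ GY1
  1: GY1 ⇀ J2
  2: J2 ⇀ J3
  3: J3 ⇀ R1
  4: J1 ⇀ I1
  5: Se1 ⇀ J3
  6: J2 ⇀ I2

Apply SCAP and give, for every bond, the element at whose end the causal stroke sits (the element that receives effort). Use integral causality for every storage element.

#0 |J1
#1 |J2
#2 |J3
#3 |R1
#4 |I1
#5 |J3
#6 |I2

#5 |J3  (Se1 (Se) sets effort on bond)
#4 |I1  (I1: I, integral causality)
#0 |J1  (closing 0-jn rule on J1)
#1 |J2  (GY1: gyrator matches bond 0)
#2 |J3  (J2 effort already set via bond 1)
#6 |I2  (0-jn J2 has e-setter on 1)
#3 |R1  (closing 1-jn rule on J3)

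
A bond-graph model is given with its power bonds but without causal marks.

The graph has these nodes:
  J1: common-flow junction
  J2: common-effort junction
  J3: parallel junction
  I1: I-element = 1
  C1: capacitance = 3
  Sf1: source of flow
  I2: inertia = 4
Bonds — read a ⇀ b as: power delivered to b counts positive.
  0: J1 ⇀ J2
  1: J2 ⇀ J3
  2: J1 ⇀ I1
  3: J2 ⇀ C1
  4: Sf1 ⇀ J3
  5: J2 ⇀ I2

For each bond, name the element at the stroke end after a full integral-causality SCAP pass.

#0 →J1
#1 →J3
#2 →I1
#3 →J2
#4 →Sf1
#5 →I2

bond 4 stroke→Sf1  (Sf1 fixes flow; stroke at Sf1)
bond 1 stroke→J3  (closing 0-jn rule on J3)
bond 2 stroke→I1  (I1: I, integral causality)
bond 0 stroke→J1  (1-jn J1 has f-setter on 2)
bond 3 stroke→J2  (C1: C, integral causality)
bond 5 stroke→I2  (J2: bond 3 brought effort, rest push out)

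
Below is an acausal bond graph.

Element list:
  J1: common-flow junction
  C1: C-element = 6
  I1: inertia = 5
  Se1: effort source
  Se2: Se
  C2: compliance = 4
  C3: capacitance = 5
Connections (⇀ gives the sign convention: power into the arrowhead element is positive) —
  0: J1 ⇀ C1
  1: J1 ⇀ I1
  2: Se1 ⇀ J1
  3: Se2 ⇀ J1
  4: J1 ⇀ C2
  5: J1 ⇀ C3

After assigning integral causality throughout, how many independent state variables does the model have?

b2 |J1  (Se1 (Se) sets effort on bond)
b3 |J1  (source Se2 imposes e)
b0 |J1  (C1 outputs effort q/C1)
b1 |I1  (I1 outputs flow p/I1)
b4 |J1  (common-f at J1 fixed by 1)
b5 |J1  (J1 flow already set via bond 1)

4  (C1, C2, C3, I1 all integral)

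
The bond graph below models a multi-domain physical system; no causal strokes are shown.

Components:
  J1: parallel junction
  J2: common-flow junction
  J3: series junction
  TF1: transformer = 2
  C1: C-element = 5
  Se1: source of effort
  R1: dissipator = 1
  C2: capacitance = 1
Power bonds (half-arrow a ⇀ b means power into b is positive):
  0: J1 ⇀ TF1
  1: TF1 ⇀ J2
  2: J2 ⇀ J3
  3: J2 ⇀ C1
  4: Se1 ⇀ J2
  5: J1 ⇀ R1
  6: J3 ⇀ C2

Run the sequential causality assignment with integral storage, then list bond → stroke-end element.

β4 |J2  (source Se1 imposes e)
β3 |J2  (C1 integral (e out))
β6 |J3  (C2 outputs effort q/C2)
β2 |J2  (closing 1-jn rule on J3)
β1 |TF1  (only one flow-in slot at J2)
β0 |J1  (TF1: transformer flips bond 1)
β5 |R1  (J1: bond 0 brought effort, rest push out)

b0 stroke at J1
b1 stroke at TF1
b2 stroke at J2
b3 stroke at J2
b4 stroke at J2
b5 stroke at R1
b6 stroke at J3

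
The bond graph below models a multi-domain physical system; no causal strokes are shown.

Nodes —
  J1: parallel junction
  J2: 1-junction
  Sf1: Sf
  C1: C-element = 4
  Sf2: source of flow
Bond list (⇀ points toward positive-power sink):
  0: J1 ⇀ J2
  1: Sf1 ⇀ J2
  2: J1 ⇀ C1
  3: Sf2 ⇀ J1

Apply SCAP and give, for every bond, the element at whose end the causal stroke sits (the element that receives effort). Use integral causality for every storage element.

#1 stroke→Sf1  (source Sf1 imposes f)
#3 stroke→Sf2  (source Sf2 imposes f)
#0 stroke→J2  (J2 flow already set via bond 1)
#2 stroke→J1  (J1: last free bond brings effort in)

bond 0 |J2
bond 1 |Sf1
bond 2 |J1
bond 3 |Sf2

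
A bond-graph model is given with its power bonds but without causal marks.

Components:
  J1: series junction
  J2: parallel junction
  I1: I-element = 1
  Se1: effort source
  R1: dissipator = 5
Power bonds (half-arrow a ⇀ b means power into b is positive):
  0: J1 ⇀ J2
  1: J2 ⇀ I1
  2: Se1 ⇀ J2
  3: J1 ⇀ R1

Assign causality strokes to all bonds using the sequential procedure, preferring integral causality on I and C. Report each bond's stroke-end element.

#0 stroke→J1
#1 stroke→I1
#2 stroke→J2
#3 stroke→R1

bond 2 stroke→J2  (source Se1 imposes e)
bond 0 stroke→J1  (J2: bond 2 brought effort, rest push out)
bond 1 stroke→I1  (J2 effort already set via bond 2)
bond 3 stroke→R1  (closing 1-jn rule on J1)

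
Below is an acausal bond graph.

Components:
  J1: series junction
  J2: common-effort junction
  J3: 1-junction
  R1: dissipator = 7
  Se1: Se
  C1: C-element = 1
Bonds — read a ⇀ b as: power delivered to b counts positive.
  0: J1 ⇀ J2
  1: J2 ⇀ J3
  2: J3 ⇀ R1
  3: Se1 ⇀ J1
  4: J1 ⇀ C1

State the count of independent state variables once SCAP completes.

1  (C1 all integral)

b3 |J1  (Se1: effort source, stroke at far end)
b4 |J1  (prefer integral on C1)
b0 |J2  (only one flow-in slot at J1)
b1 |J3  (0-jn J2 has e-setter on 0)
b2 |R1  (J3: last free bond brings flow in)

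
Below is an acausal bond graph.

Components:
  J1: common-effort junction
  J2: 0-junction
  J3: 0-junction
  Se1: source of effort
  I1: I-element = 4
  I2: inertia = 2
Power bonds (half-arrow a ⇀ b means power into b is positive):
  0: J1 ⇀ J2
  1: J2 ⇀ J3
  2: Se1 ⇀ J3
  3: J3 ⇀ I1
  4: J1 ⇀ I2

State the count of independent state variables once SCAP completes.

2  (I1, I2 all integral)

#2 →J3  (Se1 fixes effort; stroke away)
#1 →J2  (J3 effort already set via bond 2)
#3 →I1  (0-jn J3 has e-setter on 2)
#0 →J1  (common-e at J2 fixed by 1)
#4 →I2  (J1: bond 0 brought effort, rest push out)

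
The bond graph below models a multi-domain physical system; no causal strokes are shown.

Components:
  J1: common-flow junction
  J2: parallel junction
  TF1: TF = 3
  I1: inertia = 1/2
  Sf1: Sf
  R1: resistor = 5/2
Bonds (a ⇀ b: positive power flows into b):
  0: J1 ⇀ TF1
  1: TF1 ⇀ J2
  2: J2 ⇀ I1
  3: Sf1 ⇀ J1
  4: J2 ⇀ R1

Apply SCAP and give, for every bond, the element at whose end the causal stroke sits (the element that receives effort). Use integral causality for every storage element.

b3 →Sf1  (source Sf1 imposes f)
b0 →J1  (1-jn J1 has f-setter on 3)
b1 →TF1  (TF1: transformer flips bond 0)
b2 →I1  (I1 outputs flow p/I1)
b4 →J2  (closing 0-jn rule on J2)

bond 0 stroke→J1
bond 1 stroke→TF1
bond 2 stroke→I1
bond 3 stroke→Sf1
bond 4 stroke→J2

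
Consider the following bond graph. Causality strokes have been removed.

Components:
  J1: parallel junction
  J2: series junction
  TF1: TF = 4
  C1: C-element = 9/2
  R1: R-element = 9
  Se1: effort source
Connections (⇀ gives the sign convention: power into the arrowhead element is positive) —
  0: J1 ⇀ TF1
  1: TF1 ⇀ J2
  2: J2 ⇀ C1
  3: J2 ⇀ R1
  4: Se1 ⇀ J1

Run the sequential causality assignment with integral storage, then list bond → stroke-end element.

#4 stroke at J1  (Se1 (Se) sets effort on bond)
#0 stroke at TF1  (J1 effort already set via bond 4)
#1 stroke at J2  (TF TF1: opposite of bond 0)
#2 stroke at J2  (C1 integral (e out))
#3 stroke at R1  (only one flow-in slot at J2)

#0 |TF1
#1 |J2
#2 |J2
#3 |R1
#4 |J1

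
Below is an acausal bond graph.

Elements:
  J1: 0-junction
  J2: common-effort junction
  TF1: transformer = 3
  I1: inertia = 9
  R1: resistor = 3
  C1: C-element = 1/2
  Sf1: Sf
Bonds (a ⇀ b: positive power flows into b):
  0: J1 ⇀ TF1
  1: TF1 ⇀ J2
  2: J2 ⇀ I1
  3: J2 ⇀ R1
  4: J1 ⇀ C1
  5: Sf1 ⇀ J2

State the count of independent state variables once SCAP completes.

2  (C1, I1 all integral)

bond 5 →Sf1  (source Sf1 imposes f)
bond 2 →I1  (I1: I, integral causality)
bond 4 →J1  (prefer integral on C1)
bond 0 →TF1  (J1 effort already set via bond 4)
bond 1 →J2  (through TF1, causality passes straight; one stroke at TF1)
bond 3 →R1  (J2: bond 1 brought effort, rest push out)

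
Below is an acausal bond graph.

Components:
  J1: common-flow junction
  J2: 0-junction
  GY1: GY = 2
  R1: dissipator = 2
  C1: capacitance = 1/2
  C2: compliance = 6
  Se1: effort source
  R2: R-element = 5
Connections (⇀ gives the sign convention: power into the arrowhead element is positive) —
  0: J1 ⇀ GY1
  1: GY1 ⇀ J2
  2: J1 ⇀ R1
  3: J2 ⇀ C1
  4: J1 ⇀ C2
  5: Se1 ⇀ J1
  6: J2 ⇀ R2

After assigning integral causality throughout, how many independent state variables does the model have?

bond 5 stroke at J1  (Se1 (Se) sets effort on bond)
bond 3 stroke at J2  (C1 outputs effort q/C1)
bond 1 stroke at GY1  (common-e at J2 fixed by 3)
bond 6 stroke at R2  (J2 effort already set via bond 3)
bond 0 stroke at GY1  (through GY1, causality inverts; strokes same side of GY1)
bond 2 stroke at J1  (J1: bond 0 brought flow, rest push out)
bond 4 stroke at J1  (common-f at J1 fixed by 0)

2  (C1, C2 all integral)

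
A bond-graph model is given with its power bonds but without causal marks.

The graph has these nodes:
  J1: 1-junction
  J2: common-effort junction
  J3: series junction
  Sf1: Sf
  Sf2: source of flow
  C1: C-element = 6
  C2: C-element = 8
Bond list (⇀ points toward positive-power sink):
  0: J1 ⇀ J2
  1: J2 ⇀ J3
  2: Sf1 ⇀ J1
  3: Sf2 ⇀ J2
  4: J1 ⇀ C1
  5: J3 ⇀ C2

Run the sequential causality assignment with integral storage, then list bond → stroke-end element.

bond 0 →J1
bond 1 →J2
bond 2 →Sf1
bond 3 →Sf2
bond 4 →J1
bond 5 →J3

β2 stroke at Sf1  (Sf1: flow source, stroke at near end)
β3 stroke at Sf2  (Sf2 fixes flow; stroke at Sf2)
β0 stroke at J1  (J1: bond 2 brought flow, rest push out)
β4 stroke at J1  (common-f at J1 fixed by 2)
β1 stroke at J2  (only one effort-in slot at J2)
β5 stroke at J3  (common-f at J3 fixed by 1)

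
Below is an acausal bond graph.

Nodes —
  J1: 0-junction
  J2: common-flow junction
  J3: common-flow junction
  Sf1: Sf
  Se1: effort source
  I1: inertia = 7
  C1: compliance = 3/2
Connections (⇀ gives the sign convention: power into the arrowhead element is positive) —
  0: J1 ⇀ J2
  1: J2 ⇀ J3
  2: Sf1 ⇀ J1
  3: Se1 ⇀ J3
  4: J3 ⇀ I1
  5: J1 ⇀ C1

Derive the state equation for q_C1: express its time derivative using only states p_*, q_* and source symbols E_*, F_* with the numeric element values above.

b2 stroke→Sf1  (Sf1: flow source, stroke at near end)
b3 stroke→J3  (Se1: effort source, stroke at far end)
b4 stroke→I1  (I1: I, integral causality)
b1 stroke→J3  (1-jn J3 has f-setter on 4)
b0 stroke→J2  (1-jn J2 has f-setter on 1)
b5 stroke→J1  (J1: last free bond brings effort in)

dq_C1/dt = F_Sf1 - p_I1/7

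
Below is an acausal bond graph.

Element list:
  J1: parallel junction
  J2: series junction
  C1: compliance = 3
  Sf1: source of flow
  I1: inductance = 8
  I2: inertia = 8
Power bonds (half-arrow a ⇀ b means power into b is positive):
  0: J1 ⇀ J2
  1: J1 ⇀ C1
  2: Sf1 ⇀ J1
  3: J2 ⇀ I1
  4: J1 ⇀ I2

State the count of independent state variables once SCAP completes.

bond 2 →Sf1  (Sf1 fixes flow; stroke at Sf1)
bond 1 →J1  (C1: C, integral causality)
bond 0 →J2  (J1: bond 1 brought effort, rest push out)
bond 4 →I2  (J1: bond 1 brought effort, rest push out)
bond 3 →I1  (J2: last free bond brings flow in)

3  (C1, I1, I2 all integral)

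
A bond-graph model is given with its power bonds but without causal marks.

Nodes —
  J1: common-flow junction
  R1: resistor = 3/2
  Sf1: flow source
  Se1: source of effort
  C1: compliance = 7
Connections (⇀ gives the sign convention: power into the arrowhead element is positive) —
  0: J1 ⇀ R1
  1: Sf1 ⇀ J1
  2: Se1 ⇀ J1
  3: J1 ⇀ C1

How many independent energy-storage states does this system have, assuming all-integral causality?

#1 →Sf1  (Sf1 fixes flow; stroke at Sf1)
#2 →J1  (Se1: effort source, stroke at far end)
#0 →J1  (J1 flow already set via bond 1)
#3 →J1  (J1 flow already set via bond 1)

1  (C1 all integral)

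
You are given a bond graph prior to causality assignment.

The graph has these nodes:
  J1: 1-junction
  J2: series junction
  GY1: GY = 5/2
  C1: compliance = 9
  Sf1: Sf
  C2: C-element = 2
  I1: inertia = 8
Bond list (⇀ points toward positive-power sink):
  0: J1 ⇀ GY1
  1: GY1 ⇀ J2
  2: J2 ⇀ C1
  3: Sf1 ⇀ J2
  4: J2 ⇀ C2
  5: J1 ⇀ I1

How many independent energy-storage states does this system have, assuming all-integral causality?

3  (C1, C2, I1 all integral)

b3 stroke→Sf1  (Sf1 (Sf) sets flow on bond)
b1 stroke→J2  (1-jn J2 has f-setter on 3)
b2 stroke→J2  (1-jn J2 has f-setter on 3)
b4 stroke→J2  (common-f at J2 fixed by 3)
b0 stroke→J1  (GY1: gyrator matches bond 1)
b5 stroke→I1  (J1: last free bond brings flow in)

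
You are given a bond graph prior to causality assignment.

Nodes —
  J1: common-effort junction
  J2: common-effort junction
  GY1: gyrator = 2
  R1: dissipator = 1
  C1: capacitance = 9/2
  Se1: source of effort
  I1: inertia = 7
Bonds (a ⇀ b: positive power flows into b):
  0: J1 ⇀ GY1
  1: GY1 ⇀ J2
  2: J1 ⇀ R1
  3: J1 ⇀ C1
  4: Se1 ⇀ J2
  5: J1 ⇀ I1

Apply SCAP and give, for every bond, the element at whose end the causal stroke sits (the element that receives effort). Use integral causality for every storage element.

bond 0 →GY1
bond 1 →GY1
bond 2 →R1
bond 3 →J1
bond 4 →J2
bond 5 →I1

#4 →J2  (source Se1 imposes e)
#1 →GY1  (J2: bond 4 brought effort, rest push out)
#0 →GY1  (GY GY1: same side as bond 1)
#3 →J1  (C1: C, integral causality)
#2 →R1  (J1 effort already set via bond 3)
#5 →I1  (J1: bond 3 brought effort, rest push out)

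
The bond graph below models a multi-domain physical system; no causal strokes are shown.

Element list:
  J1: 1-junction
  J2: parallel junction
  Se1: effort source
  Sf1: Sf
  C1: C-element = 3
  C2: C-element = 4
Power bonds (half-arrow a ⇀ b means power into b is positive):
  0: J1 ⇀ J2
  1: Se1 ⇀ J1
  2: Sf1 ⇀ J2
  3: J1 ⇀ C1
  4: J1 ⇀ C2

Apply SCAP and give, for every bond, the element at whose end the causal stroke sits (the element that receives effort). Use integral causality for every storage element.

b0 |J2
b1 |J1
b2 |Sf1
b3 |J1
b4 |J1

b1 stroke at J1  (Se1: effort source, stroke at far end)
b2 stroke at Sf1  (Sf1: flow source, stroke at near end)
b0 stroke at J2  (J2: last free bond brings effort in)
b3 stroke at J1  (common-f at J1 fixed by 0)
b4 stroke at J1  (J1 flow already set via bond 0)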